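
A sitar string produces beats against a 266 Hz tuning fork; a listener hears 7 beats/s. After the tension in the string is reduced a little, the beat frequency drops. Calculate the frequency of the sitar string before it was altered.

273 Hz

|f − 266| = 7, so the sitar string was at either 259 Hz or 273 Hz.
Lower tension means lower frequency; the adjustment lowers the sitar string's frequency.
The beat rate fell, so the adjustment moved the sitar string toward 266 Hz — it must have started above the reference.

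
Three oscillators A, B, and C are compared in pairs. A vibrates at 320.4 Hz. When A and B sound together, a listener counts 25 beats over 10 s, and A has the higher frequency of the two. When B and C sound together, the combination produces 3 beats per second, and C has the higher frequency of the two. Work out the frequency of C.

A–B: Beat frequency = 25/10 = 2.5 Hz.
B is below A, so f_B = 320.4 − 2.5 = 317.9 Hz.
C is above B, so f_C = 317.9 + 3 = 320.9 Hz.

320.9 Hz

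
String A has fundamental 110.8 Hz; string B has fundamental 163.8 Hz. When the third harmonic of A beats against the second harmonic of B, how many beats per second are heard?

Third harmonic of the first: 3·110.8 = 332.4 Hz.
Second harmonic of the second: 2·163.8 = 327.6 Hz.
f_beat = |332.4 − 327.6| = 4.8 Hz.

4.8 Hz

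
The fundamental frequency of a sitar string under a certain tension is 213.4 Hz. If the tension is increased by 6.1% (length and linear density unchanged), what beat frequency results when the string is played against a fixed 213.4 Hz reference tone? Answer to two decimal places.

6.41 Hz

For a string, f ∝ √T, so the new frequency is 213.4·√1.061 = 219.8124 Hz.
f_beat = |219.8124 − 213.4| = 6.41 Hz.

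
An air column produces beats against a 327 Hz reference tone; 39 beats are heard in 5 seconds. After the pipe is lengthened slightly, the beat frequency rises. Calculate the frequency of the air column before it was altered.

Beat frequency = 39/5 = 7.8 Hz.
|f − 327| = 7.8, so the air column was at either 319.2 Hz or 334.8 Hz.
A longer pipe has a lower fundamental; the adjustment lowers the air column's frequency.
The beat rate rose, so the adjustment moved the air column further from 327 Hz — it was already below the reference.

319.2 Hz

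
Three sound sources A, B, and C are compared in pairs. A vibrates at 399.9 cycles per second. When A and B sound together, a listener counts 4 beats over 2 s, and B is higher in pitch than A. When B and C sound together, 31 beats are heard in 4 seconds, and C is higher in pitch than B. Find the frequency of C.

409.65 Hz

A–B: Beat frequency = 4/2 = 2 Hz.
B is above A, so f_B = 399.9 + 2 = 401.9 Hz.
B–C: Beat frequency = 31/4 = 7.75 Hz.
C is above B, so f_C = 401.9 + 7.75 = 409.65 Hz.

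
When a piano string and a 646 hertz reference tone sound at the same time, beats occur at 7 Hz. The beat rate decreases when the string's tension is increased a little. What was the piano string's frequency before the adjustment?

|f − 646| = 7, so the piano string was at either 639 Hz or 653 Hz.
Higher tension means higher frequency; the adjustment raises the piano string's frequency.
The beat rate fell, so the adjustment moved the piano string toward 646 Hz — it must have started below the reference.

639 Hz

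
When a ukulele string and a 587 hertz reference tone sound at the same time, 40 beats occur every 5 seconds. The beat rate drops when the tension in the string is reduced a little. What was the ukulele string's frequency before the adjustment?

595 Hz

Beat frequency = 40/5 = 8 Hz.
|f − 587| = 8, so the ukulele string was at either 579 Hz or 595 Hz.
Lower tension means lower frequency; the adjustment lowers the ukulele string's frequency.
The beat rate fell, so the adjustment moved the ukulele string toward 587 Hz — it must have started above the reference.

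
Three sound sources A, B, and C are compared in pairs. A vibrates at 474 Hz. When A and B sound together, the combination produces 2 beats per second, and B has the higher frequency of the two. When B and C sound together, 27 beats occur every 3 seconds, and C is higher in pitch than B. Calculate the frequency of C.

B is above A, so f_B = 474 + 2 = 476 Hz.
B–C: Beat frequency = 27/3 = 9 Hz.
C is above B, so f_C = 476 + 9 = 485 Hz.

485 Hz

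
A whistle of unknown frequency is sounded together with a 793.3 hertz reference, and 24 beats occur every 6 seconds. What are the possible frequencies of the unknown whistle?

Beat frequency = 24/6 = 4 Hz.
|f − 793.3| = 4, so f = 793.3 ± 4.

789.3 Hz or 797.3 Hz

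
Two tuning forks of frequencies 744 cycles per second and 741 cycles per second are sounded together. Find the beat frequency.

Beats arise from superposition of two nearby frequencies; the beat rate is |f₁ − f₂|.
|744 − 741| = 3 Hz.

3 Hz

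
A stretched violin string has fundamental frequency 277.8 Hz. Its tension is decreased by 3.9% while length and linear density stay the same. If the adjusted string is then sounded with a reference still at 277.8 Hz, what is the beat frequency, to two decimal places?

For a string, f ∝ √T, so the new frequency is 277.8·√0.961 = 272.3290 Hz.
f_beat = |272.3290 − 277.8| = 5.47 Hz.

5.47 Hz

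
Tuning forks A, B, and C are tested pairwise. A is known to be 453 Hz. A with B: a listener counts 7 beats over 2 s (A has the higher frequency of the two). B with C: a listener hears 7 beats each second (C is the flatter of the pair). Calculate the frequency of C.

A–B: Beat frequency = 7/2 = 3.5 Hz.
B is below A, so f_B = 453 − 3.5 = 449.5 Hz.
C is below B, so f_C = 449.5 − 7 = 442.5 Hz.

442.5 Hz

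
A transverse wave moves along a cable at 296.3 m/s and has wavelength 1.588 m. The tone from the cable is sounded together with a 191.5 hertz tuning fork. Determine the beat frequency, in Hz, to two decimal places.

4.91 Hz

Source frequency f = v/λ = 296.3/1.588 = 186.5869 Hz.
f_beat = |186.5869 − 191.5| = 4.91 Hz.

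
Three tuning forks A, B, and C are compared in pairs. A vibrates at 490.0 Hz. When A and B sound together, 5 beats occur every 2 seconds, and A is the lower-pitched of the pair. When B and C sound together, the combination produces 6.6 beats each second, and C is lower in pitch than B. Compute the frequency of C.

A–B: Beat frequency = 5/2 = 2.5 Hz.
B is above A, so f_B = 490.0 + 2.5 = 492.5 Hz.
C is below B, so f_C = 492.5 − 6.6 = 485.9 Hz.

485.9 Hz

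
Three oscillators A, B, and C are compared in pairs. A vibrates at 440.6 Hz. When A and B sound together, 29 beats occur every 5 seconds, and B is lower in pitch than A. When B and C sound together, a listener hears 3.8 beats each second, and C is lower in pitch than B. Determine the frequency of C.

A–B: Beat frequency = 29/5 = 5.8 Hz.
B is below A, so f_B = 440.6 − 5.8 = 434.8 Hz.
C is below B, so f_C = 434.8 − 3.8 = 431 Hz.

431 Hz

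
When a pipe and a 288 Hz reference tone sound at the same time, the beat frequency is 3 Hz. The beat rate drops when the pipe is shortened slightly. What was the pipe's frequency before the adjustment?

|f − 288| = 3, so the pipe was at either 285 Hz or 291 Hz.
A shorter pipe has a higher fundamental; the adjustment raises the pipe's frequency.
The beat rate fell, so the adjustment moved the pipe toward 288 Hz — it must have started below the reference.

285 Hz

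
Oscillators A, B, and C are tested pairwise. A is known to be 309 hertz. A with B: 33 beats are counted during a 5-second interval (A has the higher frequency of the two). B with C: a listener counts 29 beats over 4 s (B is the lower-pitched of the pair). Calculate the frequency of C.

309.65 Hz

A–B: Beat frequency = 33/5 = 6.6 Hz.
B is below A, so f_B = 309 − 6.6 = 302.4 Hz.
B–C: Beat frequency = 29/4 = 7.25 Hz.
C is above B, so f_C = 302.4 + 7.25 = 309.65 Hz.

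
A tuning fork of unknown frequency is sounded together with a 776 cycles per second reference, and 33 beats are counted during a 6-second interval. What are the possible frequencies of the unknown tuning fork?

770.5 Hz or 781.5 Hz

Beat frequency = 33/6 = 5.5 Hz.
|f − 776| = 5.5, so f = 776 ± 5.5.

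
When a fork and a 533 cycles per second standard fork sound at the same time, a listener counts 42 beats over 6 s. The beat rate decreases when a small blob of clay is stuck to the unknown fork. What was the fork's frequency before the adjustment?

Beat frequency = 42/6 = 7 Hz.
|f − 533| = 7, so the fork was at either 526 Hz or 540 Hz.
Adding mass to a fork lowers its frequency; the adjustment lowers the fork's frequency.
The beat rate fell, so the adjustment moved the fork toward 533 Hz — it must have started above the reference.

540 Hz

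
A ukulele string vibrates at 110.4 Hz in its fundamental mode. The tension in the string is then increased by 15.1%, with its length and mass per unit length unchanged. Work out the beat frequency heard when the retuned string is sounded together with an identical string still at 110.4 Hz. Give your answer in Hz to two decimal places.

For a string, f ∝ √T, so the new frequency is 110.4·√1.151 = 118.4423 Hz.
f_beat = |118.4423 − 110.4| = 8.04 Hz.

8.04 Hz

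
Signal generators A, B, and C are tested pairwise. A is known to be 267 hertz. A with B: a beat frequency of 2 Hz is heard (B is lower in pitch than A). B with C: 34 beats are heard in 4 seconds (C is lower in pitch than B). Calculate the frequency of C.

256.5 Hz

B is below A, so f_B = 267 − 2 = 265 Hz.
B–C: Beat frequency = 34/4 = 8.5 Hz.
C is below B, so f_C = 265 − 8.5 = 256.5 Hz.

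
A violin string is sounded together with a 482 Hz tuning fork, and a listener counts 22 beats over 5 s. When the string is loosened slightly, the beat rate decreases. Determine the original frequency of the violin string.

486.4 Hz

Beat frequency = 22/5 = 4.4 Hz.
|f − 482| = 4.4, so the violin string was at either 477.6 Hz or 486.4 Hz.
Reducing tension lowers a string's frequency; the adjustment lowers the violin string's frequency.
The beat rate fell, so the adjustment moved the violin string toward 482 Hz — it must have started above the reference.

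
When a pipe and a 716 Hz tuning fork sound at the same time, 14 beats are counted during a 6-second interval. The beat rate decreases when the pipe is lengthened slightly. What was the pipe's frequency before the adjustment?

Beat frequency = 14/6 = 2.3333 Hz.
|f − 716| = 2.3333, so the pipe was at either 713.6667 Hz or 718.3333 Hz.
A longer pipe has a lower fundamental; the adjustment lowers the pipe's frequency.
The beat rate fell, so the adjustment moved the pipe toward 716 Hz — it must have started above the reference.

718.3333 Hz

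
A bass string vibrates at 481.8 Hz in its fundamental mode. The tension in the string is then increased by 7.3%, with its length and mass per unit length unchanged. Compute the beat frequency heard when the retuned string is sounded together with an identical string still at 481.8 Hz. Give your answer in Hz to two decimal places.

17.28 Hz

For a string, f ∝ √T, so the new frequency is 481.8·√1.073 = 499.0760 Hz.
f_beat = |499.0760 − 481.8| = 17.28 Hz.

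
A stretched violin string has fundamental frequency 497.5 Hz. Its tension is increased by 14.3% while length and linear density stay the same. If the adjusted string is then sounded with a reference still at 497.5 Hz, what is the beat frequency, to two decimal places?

34.38 Hz

For a string, f ∝ √T, so the new frequency is 497.5·√1.143 = 531.8831 Hz.
f_beat = |531.8831 − 497.5| = 34.38 Hz.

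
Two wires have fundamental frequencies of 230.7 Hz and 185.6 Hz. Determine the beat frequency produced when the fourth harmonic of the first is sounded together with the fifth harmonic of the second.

5.2 Hz

Fourth harmonic of the first: 4·230.7 = 922.8 Hz.
Fifth harmonic of the second: 5·185.6 = 928.0 Hz.
f_beat = |922.8 − 928.0| = 5.2 Hz.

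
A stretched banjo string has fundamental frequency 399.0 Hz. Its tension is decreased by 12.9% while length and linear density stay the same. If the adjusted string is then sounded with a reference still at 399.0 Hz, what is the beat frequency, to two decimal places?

26.62 Hz

For a string, f ∝ √T, so the new frequency is 399.0·√0.871 = 372.3762 Hz.
f_beat = |372.3762 − 399.0| = 26.62 Hz.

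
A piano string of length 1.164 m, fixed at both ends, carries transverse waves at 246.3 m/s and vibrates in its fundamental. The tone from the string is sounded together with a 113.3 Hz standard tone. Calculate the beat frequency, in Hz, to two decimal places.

For a string fixed at both ends, f_n = n·v/(2L) = 1·246.3/(2·1.164) = 105.7990 Hz.
f_beat = |105.7990 − 113.3| = 7.50 Hz.

7.50 Hz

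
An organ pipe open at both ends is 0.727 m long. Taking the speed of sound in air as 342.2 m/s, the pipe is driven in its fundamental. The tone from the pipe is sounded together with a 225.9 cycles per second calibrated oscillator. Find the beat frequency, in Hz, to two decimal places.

Open pipe: f_n = n·v/(2L) = 1·342.2/(2·0.727) = 235.3508 Hz.
f_beat = |235.3508 − 225.9| = 9.45 Hz.

9.45 Hz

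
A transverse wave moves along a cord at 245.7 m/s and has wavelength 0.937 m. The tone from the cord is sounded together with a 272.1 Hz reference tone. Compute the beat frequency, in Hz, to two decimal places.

9.88 Hz

Source frequency f = v/λ = 245.7/0.937 = 262.2199 Hz.
f_beat = |262.2199 − 272.1| = 9.88 Hz.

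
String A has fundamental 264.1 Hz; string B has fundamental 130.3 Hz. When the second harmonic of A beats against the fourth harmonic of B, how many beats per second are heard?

7.0 Hz

Second harmonic of the first: 2·264.1 = 528.2 Hz.
Fourth harmonic of the second: 4·130.3 = 521.2 Hz.
f_beat = |528.2 − 521.2| = 7.0 Hz.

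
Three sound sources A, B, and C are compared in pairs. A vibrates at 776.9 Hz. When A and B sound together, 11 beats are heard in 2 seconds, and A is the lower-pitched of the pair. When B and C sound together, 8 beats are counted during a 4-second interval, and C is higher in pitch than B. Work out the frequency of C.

784.4 Hz

A–B: Beat frequency = 11/2 = 5.5 Hz.
B is above A, so f_B = 776.9 + 5.5 = 782.4 Hz.
B–C: Beat frequency = 8/4 = 2 Hz.
C is above B, so f_C = 782.4 + 2 = 784.4 Hz.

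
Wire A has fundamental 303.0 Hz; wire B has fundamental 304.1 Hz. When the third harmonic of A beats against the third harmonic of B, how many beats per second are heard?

3.3 Hz

Third harmonic of the first: 3·303.0 = 909.0 Hz.
Third harmonic of the second: 3·304.1 = 912.3 Hz.
f_beat = |909.0 − 912.3| = 3.3 Hz.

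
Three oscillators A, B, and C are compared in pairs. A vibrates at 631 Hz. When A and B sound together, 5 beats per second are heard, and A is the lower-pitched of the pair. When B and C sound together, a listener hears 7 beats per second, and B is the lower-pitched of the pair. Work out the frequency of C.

B is above A, so f_B = 631 + 5 = 636 Hz.
C is above B, so f_C = 636 + 7 = 643 Hz.

643 Hz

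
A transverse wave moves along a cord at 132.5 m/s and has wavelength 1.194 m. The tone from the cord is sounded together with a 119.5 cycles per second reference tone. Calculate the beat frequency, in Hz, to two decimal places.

8.53 Hz

Source frequency f = v/λ = 132.5/1.194 = 110.9715 Hz.
f_beat = |110.9715 − 119.5| = 8.53 Hz.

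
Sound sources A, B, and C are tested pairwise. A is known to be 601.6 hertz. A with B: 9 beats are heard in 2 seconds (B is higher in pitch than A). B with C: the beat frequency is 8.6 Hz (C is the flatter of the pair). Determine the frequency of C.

A–B: Beat frequency = 9/2 = 4.5 Hz.
B is above A, so f_B = 601.6 + 4.5 = 606.1 Hz.
C is below B, so f_C = 606.1 − 8.6 = 597.5 Hz.

597.5 Hz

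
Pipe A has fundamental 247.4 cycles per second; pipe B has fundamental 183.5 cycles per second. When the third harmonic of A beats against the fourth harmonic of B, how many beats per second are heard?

8.2 Hz

Third harmonic of the first: 3·247.4 = 742.2 Hz.
Fourth harmonic of the second: 4·183.5 = 734.0 Hz.
f_beat = |742.2 − 734.0| = 8.2 Hz.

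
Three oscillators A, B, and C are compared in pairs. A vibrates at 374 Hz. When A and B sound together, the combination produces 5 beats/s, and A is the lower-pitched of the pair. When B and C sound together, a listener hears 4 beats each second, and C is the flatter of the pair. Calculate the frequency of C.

B is above A, so f_B = 374 + 5 = 379 Hz.
C is below B, so f_C = 379 − 4 = 375 Hz.

375 Hz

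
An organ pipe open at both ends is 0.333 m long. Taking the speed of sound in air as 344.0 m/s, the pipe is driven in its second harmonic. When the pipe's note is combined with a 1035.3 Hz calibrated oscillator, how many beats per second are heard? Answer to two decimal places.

2.27 Hz

Open pipe: f_n = n·v/(2L) = 2·344.0/(2·0.333) = 1033.0330 Hz.
f_beat = |1033.0330 − 1035.3| = 2.27 Hz.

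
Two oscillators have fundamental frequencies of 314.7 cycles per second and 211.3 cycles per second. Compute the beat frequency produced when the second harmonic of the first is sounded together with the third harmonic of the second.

Second harmonic of the first: 2·314.7 = 629.4 Hz.
Third harmonic of the second: 3·211.3 = 633.9 Hz.
f_beat = |629.4 − 633.9| = 4.5 Hz.

4.5 Hz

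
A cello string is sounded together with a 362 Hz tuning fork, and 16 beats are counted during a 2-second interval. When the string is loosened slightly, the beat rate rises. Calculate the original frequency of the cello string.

354 Hz

Beat frequency = 16/2 = 8 Hz.
|f − 362| = 8, so the cello string was at either 354 Hz or 370 Hz.
Reducing tension lowers a string's frequency; the adjustment lowers the cello string's frequency.
The beat rate rose, so the adjustment moved the cello string further from 362 Hz — it was already below the reference.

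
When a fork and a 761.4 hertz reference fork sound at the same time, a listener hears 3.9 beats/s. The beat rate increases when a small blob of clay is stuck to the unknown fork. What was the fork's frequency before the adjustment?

757.5 Hz

|f − 761.4| = 3.9, so the fork was at either 757.5 Hz or 765.3 Hz.
Adding mass to a fork lowers its frequency; the adjustment lowers the fork's frequency.
The beat rate rose, so the adjustment moved the fork further from 761.4 Hz — it was already below the reference.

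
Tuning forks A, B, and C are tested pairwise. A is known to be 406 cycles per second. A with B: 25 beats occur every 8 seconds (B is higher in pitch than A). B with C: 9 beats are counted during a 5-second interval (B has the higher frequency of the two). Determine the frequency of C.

A–B: Beat frequency = 25/8 = 3.125 Hz.
B is above A, so f_B = 406 + 3.125 = 409.125 Hz.
B–C: Beat frequency = 9/5 = 1.8 Hz.
C is below B, so f_C = 409.125 − 1.8 = 407.325 Hz.

407.325 Hz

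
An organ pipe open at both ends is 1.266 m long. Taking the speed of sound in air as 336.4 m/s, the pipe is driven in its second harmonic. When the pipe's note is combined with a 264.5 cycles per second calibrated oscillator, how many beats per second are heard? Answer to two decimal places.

Open pipe: f_n = n·v/(2L) = 2·336.4/(2·1.266) = 265.7188 Hz.
f_beat = |265.7188 − 264.5| = 1.22 Hz.

1.22 Hz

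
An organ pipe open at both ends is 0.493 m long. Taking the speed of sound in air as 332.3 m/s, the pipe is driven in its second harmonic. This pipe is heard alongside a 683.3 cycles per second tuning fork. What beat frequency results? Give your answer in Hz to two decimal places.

9.26 Hz

Open pipe: f_n = n·v/(2L) = 2·332.3/(2·0.493) = 674.0365 Hz.
f_beat = |674.0365 − 683.3| = 9.26 Hz.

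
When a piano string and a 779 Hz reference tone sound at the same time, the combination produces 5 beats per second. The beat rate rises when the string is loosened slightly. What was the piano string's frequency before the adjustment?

774 Hz

|f − 779| = 5, so the piano string was at either 774 Hz or 784 Hz.
Reducing tension lowers a string's frequency; the adjustment lowers the piano string's frequency.
The beat rate rose, so the adjustment moved the piano string further from 779 Hz — it was already below the reference.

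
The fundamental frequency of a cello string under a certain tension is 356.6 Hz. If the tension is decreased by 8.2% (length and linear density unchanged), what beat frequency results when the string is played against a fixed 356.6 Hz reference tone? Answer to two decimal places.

14.93 Hz

For a string, f ∝ √T, so the new frequency is 356.6·√0.918 = 341.6667 Hz.
f_beat = |341.6667 − 356.6| = 14.93 Hz.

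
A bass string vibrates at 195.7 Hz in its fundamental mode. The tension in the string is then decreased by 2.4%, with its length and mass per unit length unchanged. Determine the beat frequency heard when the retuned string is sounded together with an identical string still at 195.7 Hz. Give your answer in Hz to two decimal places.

2.36 Hz

For a string, f ∝ √T, so the new frequency is 195.7·√0.976 = 193.3373 Hz.
f_beat = |193.3373 − 195.7| = 2.36 Hz.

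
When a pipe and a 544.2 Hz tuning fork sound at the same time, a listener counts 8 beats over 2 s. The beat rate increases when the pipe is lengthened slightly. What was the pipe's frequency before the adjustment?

Beat frequency = 8/2 = 4 Hz.
|f − 544.2| = 4, so the pipe was at either 540.2 Hz or 548.2 Hz.
A longer pipe has a lower fundamental; the adjustment lowers the pipe's frequency.
The beat rate rose, so the adjustment moved the pipe further from 544.2 Hz — it was already below the reference.

540.2 Hz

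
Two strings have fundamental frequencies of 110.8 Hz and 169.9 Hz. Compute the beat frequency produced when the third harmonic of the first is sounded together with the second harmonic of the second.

7.4 Hz

Third harmonic of the first: 3·110.8 = 332.4 Hz.
Second harmonic of the second: 2·169.9 = 339.8 Hz.
f_beat = |332.4 − 339.8| = 7.4 Hz.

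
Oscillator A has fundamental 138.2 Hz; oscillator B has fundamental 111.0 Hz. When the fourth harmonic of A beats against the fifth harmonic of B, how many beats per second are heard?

Fourth harmonic of the first: 4·138.2 = 552.8 Hz.
Fifth harmonic of the second: 5·111.0 = 555.0 Hz.
f_beat = |552.8 − 555.0| = 2.2 Hz.

2.2 Hz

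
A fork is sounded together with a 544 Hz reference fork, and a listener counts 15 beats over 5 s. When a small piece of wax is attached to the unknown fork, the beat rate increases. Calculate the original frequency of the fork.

541 Hz

Beat frequency = 15/5 = 3 Hz.
|f − 544| = 3, so the fork was at either 541 Hz or 547 Hz.
Loading a fork with wax lowers its frequency; the adjustment lowers the fork's frequency.
The beat rate rose, so the adjustment moved the fork further from 544 Hz — it was already below the reference.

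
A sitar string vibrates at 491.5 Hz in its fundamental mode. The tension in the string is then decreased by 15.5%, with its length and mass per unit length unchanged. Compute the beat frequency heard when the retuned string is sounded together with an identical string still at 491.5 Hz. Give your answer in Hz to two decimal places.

For a string, f ∝ √T, so the new frequency is 491.5·√0.845 = 451.8059 Hz.
f_beat = |451.8059 − 491.5| = 39.69 Hz.

39.69 Hz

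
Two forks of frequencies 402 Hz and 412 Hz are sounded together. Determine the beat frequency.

10 Hz

Beats arise from superposition of two nearby frequencies; the beat rate is |f₁ − f₂|.
|402 − 412| = 10 Hz.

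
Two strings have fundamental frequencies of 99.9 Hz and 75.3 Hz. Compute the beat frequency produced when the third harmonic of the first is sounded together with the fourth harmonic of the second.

Third harmonic of the first: 3·99.9 = 299.7 Hz.
Fourth harmonic of the second: 4·75.3 = 301.2 Hz.
f_beat = |299.7 − 301.2| = 1.5 Hz.

1.5 Hz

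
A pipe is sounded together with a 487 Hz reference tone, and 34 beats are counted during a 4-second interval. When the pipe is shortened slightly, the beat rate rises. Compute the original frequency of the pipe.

Beat frequency = 34/4 = 8.5 Hz.
|f − 487| = 8.5, so the pipe was at either 478.5 Hz or 495.5 Hz.
A shorter pipe has a higher fundamental; the adjustment raises the pipe's frequency.
The beat rate rose, so the adjustment moved the pipe further from 487 Hz — it was already above the reference.

495.5 Hz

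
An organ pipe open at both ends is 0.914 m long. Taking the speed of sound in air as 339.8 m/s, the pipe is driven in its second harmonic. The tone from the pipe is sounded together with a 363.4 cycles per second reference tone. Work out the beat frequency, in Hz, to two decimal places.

Open pipe: f_n = n·v/(2L) = 2·339.8/(2·0.914) = 371.7724 Hz.
f_beat = |371.7724 − 363.4| = 8.37 Hz.

8.37 Hz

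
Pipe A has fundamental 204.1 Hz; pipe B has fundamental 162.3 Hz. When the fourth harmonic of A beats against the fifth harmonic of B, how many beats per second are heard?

4.9 Hz

Fourth harmonic of the first: 4·204.1 = 816.4 Hz.
Fifth harmonic of the second: 5·162.3 = 811.5 Hz.
f_beat = |816.4 − 811.5| = 4.9 Hz.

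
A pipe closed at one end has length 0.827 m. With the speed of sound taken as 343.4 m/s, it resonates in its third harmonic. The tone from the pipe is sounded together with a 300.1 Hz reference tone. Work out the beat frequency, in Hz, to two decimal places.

Closed pipe (odd harmonics): f_n = n·v/(4L) = 3·343.4/(4·0.827) = 311.4268 Hz.
f_beat = |311.4268 − 300.1| = 11.33 Hz.

11.33 Hz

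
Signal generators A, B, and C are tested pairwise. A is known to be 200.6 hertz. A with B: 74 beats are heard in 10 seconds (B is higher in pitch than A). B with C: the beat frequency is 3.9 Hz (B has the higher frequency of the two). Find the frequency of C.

A–B: Beat frequency = 74/10 = 7.4 Hz.
B is above A, so f_B = 200.6 + 7.4 = 208 Hz.
C is below B, so f_C = 208 − 3.9 = 204.1 Hz.

204.1 Hz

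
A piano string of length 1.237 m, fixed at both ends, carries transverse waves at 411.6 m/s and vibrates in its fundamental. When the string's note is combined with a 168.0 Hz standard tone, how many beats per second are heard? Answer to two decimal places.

1.63 Hz

For a string fixed at both ends, f_n = n·v/(2L) = 1·411.6/(2·1.237) = 166.3703 Hz.
f_beat = |166.3703 − 168.0| = 1.63 Hz.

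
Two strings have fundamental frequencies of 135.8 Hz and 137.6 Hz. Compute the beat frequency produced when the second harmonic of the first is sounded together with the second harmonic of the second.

Second harmonic of the first: 2·135.8 = 271.6 Hz.
Second harmonic of the second: 2·137.6 = 275.2 Hz.
f_beat = |271.6 − 275.2| = 3.6 Hz.

3.6 Hz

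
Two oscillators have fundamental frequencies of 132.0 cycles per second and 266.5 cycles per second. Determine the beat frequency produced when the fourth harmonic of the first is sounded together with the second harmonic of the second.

5.0 Hz

Fourth harmonic of the first: 4·132.0 = 528.0 Hz.
Second harmonic of the second: 2·266.5 = 533.0 Hz.
f_beat = |528.0 − 533.0| = 5.0 Hz.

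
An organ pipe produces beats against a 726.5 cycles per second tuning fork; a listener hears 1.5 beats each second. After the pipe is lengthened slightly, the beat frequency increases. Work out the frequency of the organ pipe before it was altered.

|f − 726.5| = 1.5, so the organ pipe was at either 725 Hz or 728 Hz.
A longer pipe has a lower fundamental; the adjustment lowers the organ pipe's frequency.
The beat rate rose, so the adjustment moved the organ pipe further from 726.5 Hz — it was already below the reference.

725 Hz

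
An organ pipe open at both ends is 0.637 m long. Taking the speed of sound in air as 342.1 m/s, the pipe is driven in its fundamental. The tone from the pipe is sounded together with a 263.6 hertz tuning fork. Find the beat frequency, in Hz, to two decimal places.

Open pipe: f_n = n·v/(2L) = 1·342.1/(2·0.637) = 268.5243 Hz.
f_beat = |268.5243 − 263.6| = 4.92 Hz.

4.92 Hz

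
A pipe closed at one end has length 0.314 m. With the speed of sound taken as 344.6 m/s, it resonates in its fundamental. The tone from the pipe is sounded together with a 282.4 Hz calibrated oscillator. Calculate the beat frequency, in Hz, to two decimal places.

8.04 Hz

Closed pipe (odd harmonics): f_n = n·v/(4L) = 1·344.6/(4·0.314) = 274.3631 Hz.
f_beat = |274.3631 − 282.4| = 8.04 Hz.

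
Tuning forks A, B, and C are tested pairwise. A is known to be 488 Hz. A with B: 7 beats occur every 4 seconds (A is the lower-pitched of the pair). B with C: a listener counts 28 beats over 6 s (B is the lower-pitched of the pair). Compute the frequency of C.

A–B: Beat frequency = 7/4 = 1.75 Hz.
B is above A, so f_B = 488 + 1.75 = 489.75 Hz.
B–C: Beat frequency = 28/6 = 4.6667 Hz.
C is above B, so f_C = 489.75 + 4.6667 = 494.4167 Hz.

494.4167 Hz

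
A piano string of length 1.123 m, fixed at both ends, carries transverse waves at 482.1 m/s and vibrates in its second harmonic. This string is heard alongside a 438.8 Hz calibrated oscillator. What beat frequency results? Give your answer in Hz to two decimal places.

9.50 Hz

For a string fixed at both ends, f_n = n·v/(2L) = 2·482.1/(2·1.123) = 429.2965 Hz.
f_beat = |429.2965 − 438.8| = 9.50 Hz.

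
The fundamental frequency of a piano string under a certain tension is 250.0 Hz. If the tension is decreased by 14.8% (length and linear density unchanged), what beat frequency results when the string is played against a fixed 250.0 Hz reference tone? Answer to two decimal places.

For a string, f ∝ √T, so the new frequency is 250.0·√0.852 = 230.7596 Hz.
f_beat = |230.7596 − 250.0| = 19.24 Hz.

19.24 Hz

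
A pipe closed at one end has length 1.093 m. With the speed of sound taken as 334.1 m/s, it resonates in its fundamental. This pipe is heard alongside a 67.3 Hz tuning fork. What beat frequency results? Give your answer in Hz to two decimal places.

9.12 Hz

Closed pipe (odd harmonics): f_n = n·v/(4L) = 1·334.1/(4·1.093) = 76.4181 Hz.
f_beat = |76.4181 − 67.3| = 9.12 Hz.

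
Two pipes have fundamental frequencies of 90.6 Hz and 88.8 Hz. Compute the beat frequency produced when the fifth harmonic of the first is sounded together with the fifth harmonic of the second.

9.0 Hz

Fifth harmonic of the first: 5·90.6 = 453.0 Hz.
Fifth harmonic of the second: 5·88.8 = 444.0 Hz.
f_beat = |453.0 − 444.0| = 9.0 Hz.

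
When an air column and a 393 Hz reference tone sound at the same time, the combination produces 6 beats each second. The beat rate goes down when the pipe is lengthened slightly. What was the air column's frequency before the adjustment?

399 Hz

|f − 393| = 6, so the air column was at either 387 Hz or 399 Hz.
A longer pipe has a lower fundamental; the adjustment lowers the air column's frequency.
The beat rate fell, so the adjustment moved the air column toward 393 Hz — it must have started above the reference.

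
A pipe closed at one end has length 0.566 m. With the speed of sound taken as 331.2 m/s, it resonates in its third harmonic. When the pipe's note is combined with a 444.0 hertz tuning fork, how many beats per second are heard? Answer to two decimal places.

Closed pipe (odd harmonics): f_n = n·v/(4L) = 3·331.2/(4·0.566) = 438.8693 Hz.
f_beat = |438.8693 − 444.0| = 5.13 Hz.

5.13 Hz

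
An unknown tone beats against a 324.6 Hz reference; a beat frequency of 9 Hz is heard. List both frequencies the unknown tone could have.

|f − 324.6| = 9, so f = 324.6 ± 9.

315.6 Hz or 333.6 Hz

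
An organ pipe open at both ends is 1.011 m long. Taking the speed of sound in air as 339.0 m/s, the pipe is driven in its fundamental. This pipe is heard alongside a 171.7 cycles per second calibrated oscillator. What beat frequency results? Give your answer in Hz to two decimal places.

4.04 Hz

Open pipe: f_n = n·v/(2L) = 1·339.0/(2·1.011) = 167.6558 Hz.
f_beat = |167.6558 − 171.7| = 4.04 Hz.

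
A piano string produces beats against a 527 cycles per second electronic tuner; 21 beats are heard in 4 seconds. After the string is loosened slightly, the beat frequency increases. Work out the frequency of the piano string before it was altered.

Beat frequency = 21/4 = 5.25 Hz.
|f − 527| = 5.25, so the piano string was at either 521.75 Hz or 532.25 Hz.
Reducing tension lowers a string's frequency; the adjustment lowers the piano string's frequency.
The beat rate rose, so the adjustment moved the piano string further from 527 Hz — it was already below the reference.

521.75 Hz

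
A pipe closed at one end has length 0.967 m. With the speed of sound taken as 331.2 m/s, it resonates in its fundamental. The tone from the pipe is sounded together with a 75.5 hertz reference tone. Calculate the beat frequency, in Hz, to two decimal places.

Closed pipe (odd harmonics): f_n = n·v/(4L) = 1·331.2/(4·0.967) = 85.6256 Hz.
f_beat = |85.6256 − 75.5| = 10.13 Hz.

10.13 Hz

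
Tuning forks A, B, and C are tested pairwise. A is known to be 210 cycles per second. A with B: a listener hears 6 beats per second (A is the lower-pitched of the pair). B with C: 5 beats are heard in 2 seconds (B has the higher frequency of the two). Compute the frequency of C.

B is above A, so f_B = 210 + 6 = 216 Hz.
B–C: Beat frequency = 5/2 = 2.5 Hz.
C is below B, so f_C = 216 − 2.5 = 213.5 Hz.

213.5 Hz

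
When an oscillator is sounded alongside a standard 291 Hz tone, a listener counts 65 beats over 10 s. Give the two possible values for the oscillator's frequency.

284.5 Hz or 297.5 Hz

Beat frequency = 65/10 = 6.5 Hz.
|f − 291| = 6.5, so f = 291 ± 6.5.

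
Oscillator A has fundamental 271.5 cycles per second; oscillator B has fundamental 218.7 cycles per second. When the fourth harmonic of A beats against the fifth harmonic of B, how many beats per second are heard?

7.5 Hz

Fourth harmonic of the first: 4·271.5 = 1086.0 Hz.
Fifth harmonic of the second: 5·218.7 = 1093.5 Hz.
f_beat = |1086.0 − 1093.5| = 7.5 Hz.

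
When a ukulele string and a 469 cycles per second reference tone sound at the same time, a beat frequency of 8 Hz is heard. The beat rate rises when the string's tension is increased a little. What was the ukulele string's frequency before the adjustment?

|f − 469| = 8, so the ukulele string was at either 461 Hz or 477 Hz.
Higher tension means higher frequency; the adjustment raises the ukulele string's frequency.
The beat rate rose, so the adjustment moved the ukulele string further from 469 Hz — it was already above the reference.

477 Hz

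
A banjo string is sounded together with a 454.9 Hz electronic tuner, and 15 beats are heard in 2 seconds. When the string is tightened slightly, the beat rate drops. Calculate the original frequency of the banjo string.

447.4 Hz

Beat frequency = 15/2 = 7.5 Hz.
|f − 454.9| = 7.5, so the banjo string was at either 447.4 Hz or 462.4 Hz.
Increasing tension raises a string's frequency; the adjustment raises the banjo string's frequency.
The beat rate fell, so the adjustment moved the banjo string toward 454.9 Hz — it must have started below the reference.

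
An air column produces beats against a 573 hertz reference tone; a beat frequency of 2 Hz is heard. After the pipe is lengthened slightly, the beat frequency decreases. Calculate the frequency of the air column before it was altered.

|f − 573| = 2, so the air column was at either 571 Hz or 575 Hz.
A longer pipe has a lower fundamental; the adjustment lowers the air column's frequency.
The beat rate fell, so the adjustment moved the air column toward 573 Hz — it must have started above the reference.

575 Hz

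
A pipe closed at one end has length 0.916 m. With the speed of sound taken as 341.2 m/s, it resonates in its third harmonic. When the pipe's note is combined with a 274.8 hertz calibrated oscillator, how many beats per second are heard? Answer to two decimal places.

4.57 Hz

Closed pipe (odd harmonics): f_n = n·v/(4L) = 3·341.2/(4·0.916) = 279.3668 Hz.
f_beat = |279.3668 − 274.8| = 4.57 Hz.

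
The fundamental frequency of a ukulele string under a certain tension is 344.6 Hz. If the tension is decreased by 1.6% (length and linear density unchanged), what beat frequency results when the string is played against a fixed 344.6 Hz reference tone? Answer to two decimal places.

2.77 Hz

For a string, f ∝ √T, so the new frequency is 344.6·√0.984 = 341.8321 Hz.
f_beat = |341.8321 − 344.6| = 2.77 Hz.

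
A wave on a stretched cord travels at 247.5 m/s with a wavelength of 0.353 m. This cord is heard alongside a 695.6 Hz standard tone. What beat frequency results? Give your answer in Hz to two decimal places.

5.53 Hz

Source frequency f = v/λ = 247.5/0.353 = 701.1331 Hz.
f_beat = |701.1331 − 695.6| = 5.53 Hz.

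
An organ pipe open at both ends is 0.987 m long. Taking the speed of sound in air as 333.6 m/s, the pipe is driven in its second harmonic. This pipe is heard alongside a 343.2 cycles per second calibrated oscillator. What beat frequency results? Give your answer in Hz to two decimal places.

Open pipe: f_n = n·v/(2L) = 2·333.6/(2·0.987) = 337.9939 Hz.
f_beat = |337.9939 − 343.2| = 5.21 Hz.

5.21 Hz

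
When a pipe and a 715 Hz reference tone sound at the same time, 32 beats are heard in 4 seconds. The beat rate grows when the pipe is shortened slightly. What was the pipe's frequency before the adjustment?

Beat frequency = 32/4 = 8 Hz.
|f − 715| = 8, so the pipe was at either 707 Hz or 723 Hz.
A shorter pipe has a higher fundamental; the adjustment raises the pipe's frequency.
The beat rate rose, so the adjustment moved the pipe further from 715 Hz — it was already above the reference.

723 Hz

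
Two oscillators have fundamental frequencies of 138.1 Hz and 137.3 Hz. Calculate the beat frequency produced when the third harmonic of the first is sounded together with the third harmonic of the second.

Third harmonic of the first: 3·138.1 = 414.3 Hz.
Third harmonic of the second: 3·137.3 = 411.9 Hz.
f_beat = |414.3 − 411.9| = 2.4 Hz.

2.4 Hz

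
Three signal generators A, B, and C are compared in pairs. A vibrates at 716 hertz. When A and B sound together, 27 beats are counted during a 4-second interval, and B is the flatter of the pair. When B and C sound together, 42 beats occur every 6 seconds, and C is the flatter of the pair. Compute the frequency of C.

702.25 Hz

A–B: Beat frequency = 27/4 = 6.75 Hz.
B is below A, so f_B = 716 − 6.75 = 709.25 Hz.
B–C: Beat frequency = 42/6 = 7 Hz.
C is below B, so f_C = 709.25 − 7 = 702.25 Hz.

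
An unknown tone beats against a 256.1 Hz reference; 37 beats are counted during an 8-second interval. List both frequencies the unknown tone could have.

Beat frequency = 37/8 = 4.625 Hz.
|f − 256.1| = 4.625, so f = 256.1 ± 4.625.

251.475 Hz or 260.725 Hz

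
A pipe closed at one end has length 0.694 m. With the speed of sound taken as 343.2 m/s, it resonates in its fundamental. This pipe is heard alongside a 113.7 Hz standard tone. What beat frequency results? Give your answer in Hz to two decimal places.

9.93 Hz

Closed pipe (odd harmonics): f_n = n·v/(4L) = 1·343.2/(4·0.694) = 123.6311 Hz.
f_beat = |123.6311 − 113.7| = 9.93 Hz.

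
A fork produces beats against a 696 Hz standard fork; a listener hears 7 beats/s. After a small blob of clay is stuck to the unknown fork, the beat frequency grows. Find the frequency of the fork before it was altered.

|f − 696| = 7, so the fork was at either 689 Hz or 703 Hz.
Adding mass to a fork lowers its frequency; the adjustment lowers the fork's frequency.
The beat rate rose, so the adjustment moved the fork further from 696 Hz — it was already below the reference.

689 Hz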